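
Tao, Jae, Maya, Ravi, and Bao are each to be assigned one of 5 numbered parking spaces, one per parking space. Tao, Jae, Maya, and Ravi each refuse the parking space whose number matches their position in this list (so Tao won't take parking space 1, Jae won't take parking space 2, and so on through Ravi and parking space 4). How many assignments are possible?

53

Let Aᵢ (for 1 ≤ i ≤ 4) be the placements that put person i in their forbidden parking space. Any j of these fix j positions, leaving (5−j)! ways to fill the rest, and there are C(4,j) ways to pick which j.
By inclusion–exclusion, the number of valid placements is Σ_{j=0}^{4} (−1)^j C(4,j)·(5−j)!.
Computing: 120 − 96 + 36 − 8 + 1 = 53.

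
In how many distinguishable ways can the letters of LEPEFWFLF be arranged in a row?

The 9 letters of LEPEFWFLF have repeats: E appearing twice, F appearing 3 times, and L appearing twice.
Dividing 9! = 362880 by 3!·2!·2! = 24 for the repeated letters gives 15120.

15120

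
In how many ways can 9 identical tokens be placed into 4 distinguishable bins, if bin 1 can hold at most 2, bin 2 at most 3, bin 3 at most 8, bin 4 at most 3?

Ignoring the caps, the number of non-negative solutions to x_1+…+x_4 = 9 is C(12,3) = 220.
Subtract solutions that violate a single cap (substitute x_i' = x_i − (cap_i+1)): x_1 ≥ 3 gives C(9,3) = 84; x_2 ≥ 4 gives C(8,3) = 56; x_3 ≥ 9 gives C(3,3) = 1; x_4 ≥ 4 gives C(8,3) = 56. Together 197.
Add back pairs where two caps are both exceeded: 10 + 0 + 10 + 0 + 4 + 0 = 24.
By inclusion–exclusion the count is 220 − 197 + 24 = 47.

47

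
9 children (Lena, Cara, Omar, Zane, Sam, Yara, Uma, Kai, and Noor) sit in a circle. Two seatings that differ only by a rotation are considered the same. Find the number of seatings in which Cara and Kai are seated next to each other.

Treat {Cara, Kai} as one unit (2 internal orders) and seat the resulting 8 units around the table: (7)! circular arrangements.
So 2 × (7)! = 2 × 5040 = 10080.

10080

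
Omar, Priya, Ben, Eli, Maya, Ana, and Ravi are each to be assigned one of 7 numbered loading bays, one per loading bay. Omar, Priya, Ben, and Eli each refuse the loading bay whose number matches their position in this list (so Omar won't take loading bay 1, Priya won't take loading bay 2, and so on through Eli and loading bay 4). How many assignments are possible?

Let Aᵢ (for 1 ≤ i ≤ 4) be the placements that put person i in their forbidden loading bay. Any j of these fix j positions, leaving (7−j)! ways to fill the rest, and there are C(4,j) ways to pick which j.
By inclusion–exclusion, the number of valid placements is Σ_{j=0}^{4} (−1)^j C(4,j)·(7−j)!.
Computing: 5040 − 2880 + 720 − 96 + 6 = 2790.

2790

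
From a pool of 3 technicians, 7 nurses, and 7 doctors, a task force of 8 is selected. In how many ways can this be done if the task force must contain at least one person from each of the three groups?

Total 8-person selections from all 17: C(17,8) = 24310.
Selections missing a whole group: no technicians → C(14,8) = 3003; no nurses → C(10,8) = 45; no doctors → C(10,8) = 45.
Add back selections omitting two groups (i.e. drawn from a single group): C(3,8) + C(7,8) + C(7,8) = 0.
By inclusion–exclusion: 24310 − 3093 + 0 = 21217.

21217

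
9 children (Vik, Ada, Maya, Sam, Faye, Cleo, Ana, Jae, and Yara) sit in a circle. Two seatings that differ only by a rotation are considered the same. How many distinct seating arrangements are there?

Seat Vik anywhere (absorbing the rotational symmetry), then permute the other 8: (8)! = 40320.

40320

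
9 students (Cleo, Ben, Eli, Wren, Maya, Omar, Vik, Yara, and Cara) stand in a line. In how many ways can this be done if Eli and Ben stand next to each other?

80640

Treat {Eli, Ben} as a single unit. There are 8 units to order, and the pair itself can be ordered 2 ways.
That gives 2 × 8! = 2 × 40320 = 80640.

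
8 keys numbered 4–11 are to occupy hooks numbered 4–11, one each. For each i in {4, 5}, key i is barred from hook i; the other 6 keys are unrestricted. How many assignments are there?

30960

Let Aᵢ (for i ∈ {4, 5}) be the placements that put key i in its forbidden hook. Any j of these fix j positions, leaving (8−j)! ways to fill the rest, and there are C(2,j) ways to pick which j.
By inclusion–exclusion, the number of valid placements is Σ_{j=0}^{2} (−1)^j C(2,j)·(8−j)!.
Computing: 40320 − 10080 + 720 = 30960.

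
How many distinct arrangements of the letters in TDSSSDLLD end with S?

1680

With the last slot taken by S, it remains to arrange the other 8 letters (TDSSDLLD).
Those 8 letters have D appearing 3 times, L appearing twice, and S appearing twice, giving (8)!/(3!·2!·2!) = 1680.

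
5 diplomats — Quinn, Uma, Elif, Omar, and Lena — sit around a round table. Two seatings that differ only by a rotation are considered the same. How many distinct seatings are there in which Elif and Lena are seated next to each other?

12

Treat {Elif, Lena} as one unit (2 internal orders) and seat the resulting 4 units around the table: (3)! circular arrangements.
So 2 × (3)! = 2 × 6 = 12.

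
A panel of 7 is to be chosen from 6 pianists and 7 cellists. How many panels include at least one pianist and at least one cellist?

1715

Total 7-person selections from all 13: C(13,7) = 1716.
Subtract selections that omit an entire group: no pianists → C(7,7) = 1; no cellists → C(6,7) = 0.
Both groups omitted at once is impossible, so 1716 − 1 = 1715.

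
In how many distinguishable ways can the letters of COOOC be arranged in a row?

10

The 5 letters of COOOC have repeats: C appearing twice and O appearing 3 times.
So there are 5! / (3!·2!) = 10 distinguishable arrangements.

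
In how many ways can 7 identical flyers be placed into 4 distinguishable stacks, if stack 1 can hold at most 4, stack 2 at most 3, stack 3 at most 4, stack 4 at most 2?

46

Without the upper bounds there are C(10,3) = 120 ways to split 7 among 4 stacks.
Subtract solutions that violate a single cap (substitute x_i' = x_i − (cap_i+1)): x_1 ≥ 5 gives C(5,3) = 10; x_2 ≥ 4 gives C(6,3) = 20; x_3 ≥ 5 gives C(5,3) = 10; x_4 ≥ 3 gives C(7,3) = 35. Together 75.
Add back pairs where two caps are both exceeded: 0 + 0 + 0 + 0 + 1 + 0 = 1.
By inclusion–exclusion the count is 120 − 75 + 1 = 46.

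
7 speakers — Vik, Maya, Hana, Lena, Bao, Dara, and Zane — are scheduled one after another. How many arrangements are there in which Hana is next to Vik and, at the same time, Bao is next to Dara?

Treat {Hana,Vik} as one block (2 orders) and {Bao,Dara} as another (2 orders).
That leaves 5 units to arrange: 2 × 2 × 5! = 4 × 120 = 480.

480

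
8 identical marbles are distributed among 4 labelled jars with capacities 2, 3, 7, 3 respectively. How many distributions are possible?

47

By stars and bars, unrestricted non-negative solutions to x_1+…+x_4 = 8 number C(8+3,3) = 165.
Subtract solutions that violate a single cap (substitute x_i' = x_i − (cap_i+1)): x_1 ≥ 3 gives C(8,3) = 56; x_2 ≥ 4 gives C(7,3) = 35; x_3 ≥ 8 gives C(3,3) = 1; x_4 ≥ 4 gives C(7,3) = 35. Together 127.
Add back pairs where two caps are both exceeded: 4 + 0 + 4 + 0 + 1 + 0 = 9.
By inclusion–exclusion the count is 165 − 127 + 9 = 47.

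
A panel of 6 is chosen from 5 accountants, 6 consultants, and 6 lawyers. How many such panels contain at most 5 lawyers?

12375

Split by how many lawyers are chosen (0 through 5).
Sum: C(6,0)·C(11,6) + C(6,1)·C(11,5) + C(6,2)·C(11,4) + C(6,3)·C(11,3) + C(6,4)·C(11,2) + C(6,5)·C(11,1) = 462 + 2772 + 4950 + 3300 + 825 + 66 = 12375.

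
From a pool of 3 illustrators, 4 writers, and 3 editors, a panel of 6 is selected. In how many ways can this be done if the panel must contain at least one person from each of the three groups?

195

Total 6-person selections from all 10: C(10,6) = 210.
Selections missing a whole group: no illustrators → C(7,6) = 7; no writers → C(6,6) = 1; no editors → C(7,6) = 7.
Add back selections omitting two groups (i.e. drawn from a single group): C(3,6) + C(4,6) + C(3,6) = 0.
By inclusion–exclusion: 210 − 15 + 0 = 195.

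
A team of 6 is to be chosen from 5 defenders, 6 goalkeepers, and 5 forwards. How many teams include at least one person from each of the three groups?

6875

With no constraint there are C(16,6) = 8008 possible selections.
Subtract selections that omit an entire group: no defenders → C(11,6) = 462; no goalkeepers → C(10,6) = 210; no forwards → C(11,6) = 462.
Add back selections omitting two groups (i.e. drawn from a single group): C(5,6) + C(6,6) + C(5,6) = 1.
By inclusion–exclusion: 8008 − 1134 + 1 = 6875.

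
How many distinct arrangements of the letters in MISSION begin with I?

With the first slot taken by I, it remains to arrange the other 6 letters (MSSION).
Those 6 letters have S appearing twice, giving (6)!/(2!) = 360.

360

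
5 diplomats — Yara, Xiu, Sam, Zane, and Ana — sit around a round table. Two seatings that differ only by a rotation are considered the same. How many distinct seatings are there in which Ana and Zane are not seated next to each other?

12

Without the restriction there are (4)! = 24 seatings.
Seatings with Ana beside Zane: treat them as a block with 2 internal orders, giving 2 × (3)! = 12.
Subtracting, 24 − 12 = 12.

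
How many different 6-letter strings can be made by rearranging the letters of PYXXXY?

60

The 6 letters of PYXXXY have repeats: X appearing 3 times and Y appearing twice.
The number of distinct arrangements is 6!/(3!·2!) = 720/12 = 60.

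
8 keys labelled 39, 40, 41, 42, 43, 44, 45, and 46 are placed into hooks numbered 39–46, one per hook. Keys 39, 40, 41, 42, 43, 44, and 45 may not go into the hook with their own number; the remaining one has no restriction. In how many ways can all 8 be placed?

16687

Let Aᵢ (for 39 ≤ i ≤ 45) be the placements that put key i in its forbidden hook. Any j of these fix j positions, leaving (8−j)! ways to fill the rest, and there are C(7,j) ways to pick which j.
By inclusion–exclusion, the number of valid placements is Σ_{j=0}^{7} (−1)^j C(7,j)·(8−j)!.
Computing: 40320 − 35280 + 15120 − 4200 + 840 − 126 + 14 − 1 = 16687.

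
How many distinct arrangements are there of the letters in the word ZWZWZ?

10

The 5 letters of ZWZWZ have repeats: W appearing twice and Z appearing 3 times.
Dividing 5! = 120 by 3!·2! = 12 for the repeated letters gives 10.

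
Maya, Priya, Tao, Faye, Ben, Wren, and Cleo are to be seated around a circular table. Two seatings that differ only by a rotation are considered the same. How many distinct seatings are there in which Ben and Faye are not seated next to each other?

480

All circular seatings of 7 people number (6)! = 720.
Seatings with Ben beside Faye: treat them as a block with 2 internal orders, giving 2 × (5)! = 240.
Subtracting, 720 − 240 = 480.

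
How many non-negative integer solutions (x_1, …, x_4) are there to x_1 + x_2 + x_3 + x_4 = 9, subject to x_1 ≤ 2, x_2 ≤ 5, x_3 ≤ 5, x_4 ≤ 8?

97

Without the upper bounds there are C(12,3) = 220 ways to split 9 among 4 variables.
Subtract solutions that violate a single cap (substitute x_i' = x_i − (cap_i+1)): x_1 ≥ 3 gives C(9,3) = 84; x_2 ≥ 6 gives C(6,3) = 20; x_3 ≥ 6 gives C(6,3) = 20; x_4 ≥ 9 gives C(3,3) = 1. Together 125.
Add back pairs where two caps are both exceeded: 1 + 1 + 0 + 0 + 0 + 0 = 2.
By inclusion–exclusion the count is 220 − 125 + 2 = 97.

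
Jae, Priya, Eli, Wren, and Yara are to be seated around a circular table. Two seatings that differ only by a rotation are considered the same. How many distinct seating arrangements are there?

Seat Jae anywhere (absorbing the rotational symmetry), then permute the other 4: (4)! = 24.

24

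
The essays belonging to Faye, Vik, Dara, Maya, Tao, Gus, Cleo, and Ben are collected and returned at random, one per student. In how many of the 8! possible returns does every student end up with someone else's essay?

14833

Let Aᵢ be the assignments in which student i gets their own essay. We want the size of the complement of A₁∪…∪A_8.
By inclusion–exclusion this is Σ_{j=0}^{8} (−1)^j C(8,j)·(8−j)!.
Computing: 40320 − 40320 + 20160 − 6720 + 1680 − 336 + 56 − 8 + 1 = 14833.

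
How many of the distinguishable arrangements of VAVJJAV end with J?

60

With the last slot taken by J, it remains to arrange the other 6 letters (VAVJAV).
Those 6 letters have A appearing twice and V appearing 3 times, giving (6)!/(3!·2!) = 60.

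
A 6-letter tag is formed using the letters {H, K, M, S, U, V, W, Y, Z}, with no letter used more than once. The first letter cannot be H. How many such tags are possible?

The first letter has 9−1 = 8 choices (anything except H).
The remaining 5 letters are filled from the other 8 symbols without repetition: 8 × 7 × 6 × 5 × 4 = 6720.
Total: 8 × 6720 = 53760.

53760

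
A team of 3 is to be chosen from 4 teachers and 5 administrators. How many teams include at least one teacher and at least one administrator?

Total 3-person selections from all 9: C(9,3) = 84.
Subtract selections that omit an entire group: no teachers → C(5,3) = 10; no administrators → C(4,3) = 4.
Both groups omitted at once is impossible, so 84 − 14 = 70.

70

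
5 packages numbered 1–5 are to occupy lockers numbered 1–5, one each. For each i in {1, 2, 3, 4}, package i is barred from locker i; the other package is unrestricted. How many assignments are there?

53

Let Aᵢ (for 1 ≤ i ≤ 4) be the placements that put package i in its forbidden locker. Any j of these fix j positions, leaving (5−j)! ways to fill the rest, and there are C(4,j) ways to pick which j.
By inclusion–exclusion, the number of valid placements is Σ_{j=0}^{4} (−1)^j C(4,j)·(5−j)!.
Computing: 120 − 96 + 36 − 8 + 1 = 53.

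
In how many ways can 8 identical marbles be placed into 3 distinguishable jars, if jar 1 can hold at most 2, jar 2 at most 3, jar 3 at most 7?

11

By stars and bars, unrestricted non-negative solutions to x_1+…+x_3 = 8 number C(8+2,2) = 45.
Subtract solutions that violate a single cap (substitute x_i' = x_i − (cap_i+1)): x_1 ≥ 3 gives C(7,2) = 21; x_2 ≥ 4 gives C(6,2) = 15; x_3 ≥ 8 gives C(2,2) = 1. Together 37.
Add back pairs where two caps are both exceeded: 3 + 0 + 0 = 3.
By inclusion–exclusion the count is 45 − 37 + 3 = 11.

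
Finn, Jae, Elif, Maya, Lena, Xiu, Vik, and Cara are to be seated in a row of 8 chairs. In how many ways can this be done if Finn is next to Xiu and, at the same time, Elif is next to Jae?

2880

Treat {Finn,Xiu} as one block (2 orders) and {Elif,Jae} as another (2 orders).
That leaves 6 units to arrange: 2 × 2 × 6! = 4 × 720 = 2880.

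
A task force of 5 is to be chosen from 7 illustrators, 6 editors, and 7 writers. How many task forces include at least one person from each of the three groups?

Unrestricted: C(20,5) = 15504 ways to pick any 5 of the 20.
Selections missing a whole group: no illustrators → C(13,5) = 1287; no editors → C(14,5) = 2002; no writers → C(13,5) = 1287.
Add back selections omitting two groups (i.e. drawn from a single group): C(7,5) + C(6,5) + C(7,5) = 48.
By inclusion–exclusion: 15504 − 4576 + 48 = 10976.

10976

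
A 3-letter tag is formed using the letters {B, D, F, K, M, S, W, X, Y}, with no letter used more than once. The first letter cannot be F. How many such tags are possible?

448

The first letter has 9−1 = 8 choices (anything except F).
The remaining 2 letters are filled from the other 8 symbols without repetition: 8 × 7 = 56.
Total: 8 × 56 = 448.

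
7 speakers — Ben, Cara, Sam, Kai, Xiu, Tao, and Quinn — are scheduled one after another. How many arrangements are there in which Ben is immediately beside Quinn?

1440

Glue Ben and Quinn into one block (2 internal orders), leaving 6 units to arrange in a row.
So the count is 2·(6)! = 1440.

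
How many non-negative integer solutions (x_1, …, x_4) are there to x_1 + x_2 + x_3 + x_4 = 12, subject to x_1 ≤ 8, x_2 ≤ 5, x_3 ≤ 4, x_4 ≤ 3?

By stars and bars, unrestricted non-negative solutions to x_1+…+x_4 = 12 number C(12+3,3) = 455.
Subtract solutions that violate a single cap (substitute x_i' = x_i − (cap_i+1)): x_1 ≥ 9 gives C(6,3) = 20; x_2 ≥ 6 gives C(9,3) = 84; x_3 ≥ 5 gives C(10,3) = 120; x_4 ≥ 4 gives C(11,3) = 165. Together 389.
Add back pairs where two caps are both exceeded: 0 + 0 + 0 + 4 + 10 + 20 = 34.
By inclusion–exclusion the count is 455 − 389 + 34 = 100.

100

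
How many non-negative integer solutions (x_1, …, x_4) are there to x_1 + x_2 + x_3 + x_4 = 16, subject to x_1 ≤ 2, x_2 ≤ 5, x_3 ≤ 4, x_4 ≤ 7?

By stars and bars, unrestricted non-negative solutions to x_1+…+x_4 = 16 number C(16+3,3) = 969.
Subtract solutions that violate a single cap (substitute x_i' = x_i − (cap_i+1)): x_1 ≥ 3 gives C(16,3) = 560; x_2 ≥ 6 gives C(13,3) = 286; x_3 ≥ 5 gives C(14,3) = 364; x_4 ≥ 8 gives C(11,3) = 165. Together 1375.
Add back pairs where two caps are both exceeded: 120 + 165 + 56 + 56 + 10 + 20 = 427.
Subtract triples: 10 + 0 + 1 + 0 = 11.
By inclusion–exclusion the count is 969 − 1375 + 427 − 11 = 10.

10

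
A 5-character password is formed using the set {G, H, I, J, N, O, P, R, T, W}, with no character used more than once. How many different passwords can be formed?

30240

With no repetition, fill the 5 characters in order: 10 choices, then 9, down to 6.
That product is 10 × 9 × 8 × 7 × 6 = 30240.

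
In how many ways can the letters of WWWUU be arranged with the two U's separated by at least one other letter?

6

There are 5!/(3!·2!) = 10 arrangements of WWWUU in total.
Arrangements with the U's together: treat UU as one letter, giving (4)!/(3!) = 4.
Subtracting, 10 − 4 = 6 arrangements keep the U's apart.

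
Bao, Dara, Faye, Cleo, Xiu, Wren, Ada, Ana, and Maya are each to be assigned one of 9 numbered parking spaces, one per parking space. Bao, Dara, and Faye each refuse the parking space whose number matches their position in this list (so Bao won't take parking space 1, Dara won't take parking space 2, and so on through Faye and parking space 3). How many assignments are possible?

256320

Let Aᵢ (for i ∈ {1, 2, 3}) be the placements that put person i in their forbidden parking space. Any j of these fix j positions, leaving (9−j)! ways to fill the rest, and there are C(3,j) ways to pick which j.
By inclusion–exclusion, the number of valid placements is Σ_{j=0}^{3} (−1)^j C(3,j)·(9−j)!.
Computing: 362880 − 120960 + 15120 − 720 = 256320.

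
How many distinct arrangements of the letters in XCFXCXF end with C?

With the last slot taken by C, it remains to arrange the other 6 letters (XFXCXF).
Those 6 letters have F appearing twice and X appearing 3 times, giving (6)!/(3!·2!) = 60.

60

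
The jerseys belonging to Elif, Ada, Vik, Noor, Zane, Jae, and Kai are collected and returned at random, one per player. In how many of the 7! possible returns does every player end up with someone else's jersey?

1854

Count assignments avoiding every fixed point. For any j of the 7 players fixed to their old jersey, the other 7−j can be arranged in (7−j)! ways.
By inclusion–exclusion this is Σ_{j=0}^{7} (−1)^j C(7,j)·(7−j)!.
Computing: 5040 − 5040 + 2520 − 840 + 210 − 42 + 7 − 1 = 1854.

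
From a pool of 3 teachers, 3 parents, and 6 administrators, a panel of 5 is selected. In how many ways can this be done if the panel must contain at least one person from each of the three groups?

540

Unrestricted: C(12,5) = 792 ways to pick any 5 of the 12.
Subtract selections that omit an entire group: no teachers → C(9,5) = 126; no parents → C(9,5) = 126; no administrators → C(6,5) = 6.
Add back selections omitting two groups (i.e. drawn from a single group): C(3,5) + C(3,5) + C(6,5) = 6.
By inclusion–exclusion: 792 − 258 + 6 = 540.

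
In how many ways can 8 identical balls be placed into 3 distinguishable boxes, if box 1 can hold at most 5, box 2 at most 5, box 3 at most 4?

Ignoring the caps, the number of non-negative solutions to x_1+…+x_3 = 8 is C(10,2) = 45.
Subtract solutions that violate a single cap (substitute x_i' = x_i − (cap_i+1)): x_1 ≥ 6 gives C(4,2) = 6; x_2 ≥ 6 gives C(4,2) = 6; x_3 ≥ 5 gives C(5,2) = 10. Together 22.
No two caps can be exceeded simultaneously, so the pair terms are all 0.
By inclusion–exclusion the count is 45 − 22 + 0 = 23.

23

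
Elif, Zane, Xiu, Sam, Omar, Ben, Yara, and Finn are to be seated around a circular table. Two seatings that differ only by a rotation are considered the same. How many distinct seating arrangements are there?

Around a circle, 8 distinct people have 8!/8 = (7)! = 5040 rotationally distinct seatings.

5040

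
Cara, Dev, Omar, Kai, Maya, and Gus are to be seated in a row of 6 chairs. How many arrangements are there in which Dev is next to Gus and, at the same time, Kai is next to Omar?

Treat {Dev,Gus} as one block (2 orders) and {Kai,Omar} as another (2 orders).
That leaves 4 units to arrange: 2 × 2 × 4! = 4 × 24 = 96.

96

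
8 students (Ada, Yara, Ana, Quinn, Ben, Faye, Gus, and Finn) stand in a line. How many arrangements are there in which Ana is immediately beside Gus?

10080

Place the 6 others and the Ana-Gus pair as 7 objects in a line; the pair has 2 internal arrangements.
That gives 2 × 7! = 2 × 5040 = 10080.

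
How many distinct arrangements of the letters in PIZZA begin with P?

12

With the first slot taken by P, it remains to arrange the other 4 letters (IZZA).
Those 4 letters have Z appearing twice, giving (4)!/(2!) = 12.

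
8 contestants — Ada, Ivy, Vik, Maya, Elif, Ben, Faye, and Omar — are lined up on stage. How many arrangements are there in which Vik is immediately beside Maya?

10080

Glue Vik and Maya into one block (2 internal orders), leaving 7 units to arrange in a row.
So the count is 2·(7)! = 10080.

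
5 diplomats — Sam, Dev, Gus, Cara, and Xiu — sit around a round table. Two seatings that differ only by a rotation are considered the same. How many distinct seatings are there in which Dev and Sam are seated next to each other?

Glue Dev and Sam into a block (2 internal orders). Seating 4 units around a circle gives (3)! arrangements.
So 2 × (3)! = 2 × 6 = 12.

12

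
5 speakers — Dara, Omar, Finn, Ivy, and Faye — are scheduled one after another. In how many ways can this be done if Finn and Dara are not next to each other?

There are 5! = 120 arrangements in all. If Finn and Dara are adjacent, merging them into one block gives 2·(4)! = 48 arrangements.
So 120 − 48 = 72 arrangements keep them apart.

72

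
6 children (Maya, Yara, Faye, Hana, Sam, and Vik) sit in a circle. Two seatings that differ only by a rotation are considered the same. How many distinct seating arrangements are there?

120

Around a circle, 6 distinct people have 6!/6 = (5)! = 120 rotationally distinct seatings.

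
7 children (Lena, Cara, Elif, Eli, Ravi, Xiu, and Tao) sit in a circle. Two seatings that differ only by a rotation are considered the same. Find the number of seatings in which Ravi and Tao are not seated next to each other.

480

Without the restriction there are (6)! = 720 seatings.
Seatings with Ravi beside Tao: treat them as a block with 2 internal orders, giving 2 × (5)! = 240.
Subtracting, 720 − 240 = 480.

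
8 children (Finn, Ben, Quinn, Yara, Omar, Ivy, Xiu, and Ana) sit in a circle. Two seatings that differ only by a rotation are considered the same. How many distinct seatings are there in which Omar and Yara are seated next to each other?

1440

Treat {Omar, Yara} as one unit (2 internal orders) and seat the resulting 7 units around the table: (6)! circular arrangements.
So 2 × (6)! = 2 × 720 = 1440.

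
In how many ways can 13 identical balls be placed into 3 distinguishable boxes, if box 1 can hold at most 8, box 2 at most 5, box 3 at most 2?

By stars and bars, unrestricted non-negative solutions to x_1+…+x_3 = 13 number C(13+2,2) = 105.
Subtract solutions that violate a single cap (substitute x_i' = x_i − (cap_i+1)): x_1 ≥ 9 gives C(6,2) = 15; x_2 ≥ 6 gives C(9,2) = 36; x_3 ≥ 3 gives C(12,2) = 66. Together 117.
Add back pairs where two caps are both exceeded: 0 + 3 + 15 = 18.
By inclusion–exclusion the count is 105 − 117 + 18 = 6.

6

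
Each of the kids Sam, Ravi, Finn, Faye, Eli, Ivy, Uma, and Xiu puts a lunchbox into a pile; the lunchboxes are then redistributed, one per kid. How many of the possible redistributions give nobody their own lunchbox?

This is the derangement count D_8: permutations of 8 items with no fixed point.
By inclusion–exclusion this is Σ_{j=0}^{8} (−1)^j C(8,j)·(8−j)!.
Computing: 40320 − 40320 + 20160 − 6720 + 1680 − 336 + 56 − 8 + 1 = 14833.

14833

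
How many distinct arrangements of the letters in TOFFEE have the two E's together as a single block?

Treat the 2 copies of E as a single block. The multiset to arrange is then {EE, F, F, O, T}, 5 items in all.
That gives (5)!/(2!) = 60 arrangements.

60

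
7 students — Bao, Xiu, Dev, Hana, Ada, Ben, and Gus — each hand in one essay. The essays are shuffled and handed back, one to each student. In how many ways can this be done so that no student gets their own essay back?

This is the derangement count D_7: permutations of 7 items with no fixed point.
By inclusion–exclusion this is Σ_{j=0}^{7} (−1)^j C(7,j)·(7−j)!.
Computing: 5040 − 5040 + 2520 − 840 + 210 − 42 + 7 − 1 = 1854.

1854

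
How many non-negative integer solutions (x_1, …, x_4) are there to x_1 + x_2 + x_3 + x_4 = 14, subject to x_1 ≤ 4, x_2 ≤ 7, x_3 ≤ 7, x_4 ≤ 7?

220

Without the upper bounds there are C(17,3) = 680 ways to split 14 among 4 variables.
Subtract solutions that violate a single cap (substitute x_i' = x_i − (cap_i+1)): x_1 ≥ 5 gives C(12,3) = 220; x_2 ≥ 8 gives C(9,3) = 84; x_3 ≥ 8 gives C(9,3) = 84; x_4 ≥ 8 gives C(9,3) = 84. Together 472.
Add back pairs where two caps are both exceeded: 4 + 4 + 4 + 0 + 0 + 0 = 12.
By inclusion–exclusion the count is 680 − 472 + 12 = 220.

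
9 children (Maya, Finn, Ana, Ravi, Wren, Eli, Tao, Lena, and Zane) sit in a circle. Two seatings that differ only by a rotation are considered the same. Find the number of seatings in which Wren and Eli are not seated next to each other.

30240

All circular seatings of 9 people number (8)! = 40320.
Those with Wren next to Eli: fuse the pair into one unit and seat 8 units around a circle — 2·(7)! = 10080.
Subtracting, 40320 − 10080 = 30240.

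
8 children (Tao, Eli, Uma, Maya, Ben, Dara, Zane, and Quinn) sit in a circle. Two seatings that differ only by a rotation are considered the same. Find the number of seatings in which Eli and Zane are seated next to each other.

1440

Glue Eli and Zane into a block (2 internal orders). Seating 7 units around a circle gives (6)! arrangements.
So 2 × (6)! = 2 × 720 = 1440.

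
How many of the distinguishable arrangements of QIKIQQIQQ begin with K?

Fix K in the first position and arrange the remaining 8 letters.
Those 8 letters have I appearing 3 times and Q appearing 5 times, giving (8)!/(5!·3!) = 56.

56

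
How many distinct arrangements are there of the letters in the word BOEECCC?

420

The 7 letters of BOEECCC have repeats: C appearing 3 times and E appearing twice.
So there are 7! / (3!·2!) = 420 distinguishable arrangements.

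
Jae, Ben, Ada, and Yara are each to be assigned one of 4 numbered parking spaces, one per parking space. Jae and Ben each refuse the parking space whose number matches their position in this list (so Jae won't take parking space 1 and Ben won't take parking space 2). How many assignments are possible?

Let Aᵢ (for i ∈ {1, 2}) be the placements that put person i in their forbidden parking space. Any j of these fix j positions, leaving (4−j)! ways to fill the rest, and there are C(2,j) ways to pick which j.
By inclusion–exclusion, the number of valid placements is Σ_{j=0}^{2} (−1)^j C(2,j)·(4−j)!.
Computing: 24 − 12 + 2 = 14.

14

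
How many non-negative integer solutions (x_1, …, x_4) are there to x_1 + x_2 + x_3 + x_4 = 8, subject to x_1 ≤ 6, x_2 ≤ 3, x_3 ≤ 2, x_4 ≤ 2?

Ignoring the caps, the number of non-negative solutions to x_1+…+x_4 = 8 is C(11,3) = 165.
Subtract solutions that violate a single cap (substitute x_i' = x_i − (cap_i+1)): x_1 ≥ 7 gives C(4,3) = 4; x_2 ≥ 4 gives C(7,3) = 35; x_3 ≥ 3 gives C(8,3) = 56; x_4 ≥ 3 gives C(8,3) = 56. Together 151.
Add back pairs where two caps are both exceeded: 0 + 0 + 0 + 4 + 4 + 10 = 18.
By inclusion–exclusion the count is 165 − 151 + 18 = 32.

32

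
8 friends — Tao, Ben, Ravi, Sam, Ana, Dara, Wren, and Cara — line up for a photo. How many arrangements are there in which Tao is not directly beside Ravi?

30240

Of the 8! = 40320 arrangements, those with Tao and Ravi adjacent number 2 × 7! = 10080 (treat the pair as a block with 2 internal orders).
So 40320 − 10080 = 30240 arrangements keep them apart.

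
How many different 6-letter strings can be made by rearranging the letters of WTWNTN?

90

Letter multiplicities in WTWNTN: N×2, T×2, W×2.
The number of distinct arrangements is 6!/(2!·2!·2!) = 720/8 = 90.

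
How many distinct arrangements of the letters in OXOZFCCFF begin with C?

3360

With the first slot taken by C, it remains to arrange the other 8 letters (OXOZFCFF).
Those 8 letters have F appearing 3 times and O appearing twice, giving (8)!/(3!·2!) = 3360.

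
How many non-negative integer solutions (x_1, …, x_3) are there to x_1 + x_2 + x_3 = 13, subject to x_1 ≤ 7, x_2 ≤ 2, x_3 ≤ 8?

12

By stars and bars, unrestricted non-negative solutions to x_1+…+x_3 = 13 number C(13+2,2) = 105.
Subtract solutions that violate a single cap (substitute x_i' = x_i − (cap_i+1)): x_1 ≥ 8 gives C(7,2) = 21; x_2 ≥ 3 gives C(12,2) = 66; x_3 ≥ 9 gives C(6,2) = 15. Together 102.
Add back pairs where two caps are both exceeded: 6 + 0 + 3 = 9.
By inclusion–exclusion the count is 105 − 102 + 9 = 12.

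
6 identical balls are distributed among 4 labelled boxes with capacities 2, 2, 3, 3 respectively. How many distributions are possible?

Ignoring the caps, the number of non-negative solutions to x_1+…+x_4 = 6 is C(9,3) = 84.
Subtract solutions that violate a single cap (substitute x_i' = x_i − (cap_i+1)): x_1 ≥ 3 gives C(6,3) = 20; x_2 ≥ 3 gives C(6,3) = 20; x_3 ≥ 4 gives C(5,3) = 10; x_4 ≥ 4 gives C(5,3) = 10. Together 60.
Add back pairs where two caps are both exceeded: 1 + 0 + 0 + 0 + 0 + 0 = 1.
By inclusion–exclusion the count is 84 − 60 + 1 = 25.

25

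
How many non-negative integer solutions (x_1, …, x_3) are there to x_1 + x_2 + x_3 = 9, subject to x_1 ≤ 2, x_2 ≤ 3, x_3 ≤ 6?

Ignoring the caps, the number of non-negative solutions to x_1+…+x_3 = 9 is C(11,2) = 55.
Subtract solutions that violate a single cap (substitute x_i' = x_i − (cap_i+1)): x_1 ≥ 3 gives C(8,2) = 28; x_2 ≥ 4 gives C(7,2) = 21; x_3 ≥ 7 gives C(4,2) = 6. Together 55.
Add back pairs where two caps are both exceeded: 6 + 0 + 0 = 6.
By inclusion–exclusion the count is 55 − 55 + 6 = 6.

6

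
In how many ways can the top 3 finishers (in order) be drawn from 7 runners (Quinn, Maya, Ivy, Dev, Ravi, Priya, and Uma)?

There are 7 choices for 1st place, 6 for 2nd, and 5 for 3rd.
That gives 7 × 6 × 5 = 210.

210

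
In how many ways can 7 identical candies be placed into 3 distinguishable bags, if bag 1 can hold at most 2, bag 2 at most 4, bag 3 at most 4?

9

Ignoring the caps, the number of non-negative solutions to x_1+…+x_3 = 7 is C(9,2) = 36.
Subtract solutions that violate a single cap (substitute x_i' = x_i − (cap_i+1)): x_1 ≥ 3 gives C(6,2) = 15; x_2 ≥ 5 gives C(4,2) = 6; x_3 ≥ 5 gives C(4,2) = 6. Together 27.
No two caps can be exceeded simultaneously, so the pair terms are all 0.
By inclusion–exclusion the count is 36 − 27 + 0 = 9.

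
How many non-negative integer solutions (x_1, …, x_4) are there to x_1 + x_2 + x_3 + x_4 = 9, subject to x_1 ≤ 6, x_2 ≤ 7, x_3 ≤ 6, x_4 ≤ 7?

By stars and bars, unrestricted non-negative solutions to x_1+…+x_4 = 9 number C(9+3,3) = 220.
Subtract solutions that violate a single cap (substitute x_i' = x_i − (cap_i+1)): x_1 ≥ 7 gives C(5,3) = 10; x_2 ≥ 8 gives C(4,3) = 4; x_3 ≥ 7 gives C(5,3) = 10; x_4 ≥ 8 gives C(4,3) = 4. Together 28.
No two caps can be exceeded simultaneously, so the pair terms are all 0.
By inclusion–exclusion the count is 220 − 28 + 0 = 192.

192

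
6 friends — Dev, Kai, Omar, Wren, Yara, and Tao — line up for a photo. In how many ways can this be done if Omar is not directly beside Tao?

480

Of the 6! = 720 arrangements, those with Omar and Tao adjacent number 2 × 5! = 240 (treat the pair as a block with 2 internal orders).
So 720 − 240 = 480 arrangements keep them apart.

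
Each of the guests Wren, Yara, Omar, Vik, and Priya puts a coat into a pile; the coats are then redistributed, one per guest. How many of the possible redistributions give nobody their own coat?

44

This is the derangement count D_5: permutations of 5 items with no fixed point.
By inclusion–exclusion this is Σ_{j=0}^{5} (−1)^j C(5,j)·(5−j)!.
Computing: 120 − 120 + 60 − 20 + 5 − 1 = 44.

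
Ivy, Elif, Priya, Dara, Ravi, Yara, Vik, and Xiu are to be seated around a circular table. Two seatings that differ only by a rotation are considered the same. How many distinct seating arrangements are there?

Around a circle, 8 distinct people have 8!/8 = (7)! = 5040 rotationally distinct seatings.

5040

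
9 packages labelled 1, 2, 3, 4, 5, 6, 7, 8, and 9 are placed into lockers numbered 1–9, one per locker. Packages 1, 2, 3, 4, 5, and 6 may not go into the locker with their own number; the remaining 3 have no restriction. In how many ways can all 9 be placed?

183822

Let Aᵢ (for 1 ≤ i ≤ 6) be the placements that put package i in its forbidden locker. Any j of these fix j positions, leaving (9−j)! ways to fill the rest, and there are C(6,j) ways to pick which j.
By inclusion–exclusion, the number of valid placements is Σ_{j=0}^{6} (−1)^j C(6,j)·(9−j)!.
Computing: 362880 − 241920 + 75600 − 14400 + 1800 − 144 + 6 = 183822.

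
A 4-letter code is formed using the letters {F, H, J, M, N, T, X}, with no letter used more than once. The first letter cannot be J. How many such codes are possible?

The first letter has 7−1 = 6 choices (anything except J).
The remaining 3 letters are filled from the other 6 symbols without repetition: 6 × 5 × 4 = 120.
Total: 6 × 120 = 720.

720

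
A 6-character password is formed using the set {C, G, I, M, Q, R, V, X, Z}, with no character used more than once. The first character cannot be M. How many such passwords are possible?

53760

The first character has 9−1 = 8 choices (anything except M).
The remaining 5 characters are filled from the other 8 symbols without repetition: 8 × 7 × 6 × 5 × 4 = 6720.
Total: 8 × 6720 = 53760.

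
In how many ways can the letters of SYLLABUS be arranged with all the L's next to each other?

2520

Treat the 2 copies of L as a single block. The multiset to arrange is then {LL, A, B, S, S, U, Y}, 7 items in all.
That gives (7)!/(2!) = 2520 arrangements.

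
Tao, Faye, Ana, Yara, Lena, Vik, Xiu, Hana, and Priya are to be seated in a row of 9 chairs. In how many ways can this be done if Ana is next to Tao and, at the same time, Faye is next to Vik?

20160

Treat {Ana,Tao} as one block (2 orders) and {Faye,Vik} as another (2 orders).
That leaves 7 units to arrange: 2 × 2 × 7! = 4 × 5040 = 20160.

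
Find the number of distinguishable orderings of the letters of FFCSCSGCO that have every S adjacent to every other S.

3360

Treat the 2 copies of S as a single block. The multiset to arrange is then {SS, C, C, C, F, F, G, O}, 8 items in all.
That gives (8)!/(3!·2!) = 3360 arrangements.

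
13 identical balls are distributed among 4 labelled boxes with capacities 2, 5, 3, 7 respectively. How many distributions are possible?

By stars and bars, unrestricted non-negative solutions to x_1+…+x_4 = 13 number C(13+3,3) = 560.
Subtract solutions that violate a single cap (substitute x_i' = x_i − (cap_i+1)): x_1 ≥ 3 gives C(13,3) = 286; x_2 ≥ 6 gives C(10,3) = 120; x_3 ≥ 4 gives C(12,3) = 220; x_4 ≥ 8 gives C(8,3) = 56. Together 682.
Add back pairs where two caps are both exceeded: 35 + 84 + 10 + 20 + 0 + 4 = 153.
Subtract triples: 1 + 0 + 0 + 0 = 1.
By inclusion–exclusion the count is 560 − 682 + 153 − 1 = 30.

30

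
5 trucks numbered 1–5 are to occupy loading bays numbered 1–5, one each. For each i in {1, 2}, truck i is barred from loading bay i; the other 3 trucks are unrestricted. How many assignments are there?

78

Let Aᵢ (for i ∈ {1, 2}) be the placements that put truck i in its forbidden loading bay. Any j of these fix j positions, leaving (5−j)! ways to fill the rest, and there are C(2,j) ways to pick which j.
By inclusion–exclusion, the number of valid placements is Σ_{j=0}^{2} (−1)^j C(2,j)·(5−j)!.
Computing: 120 − 48 + 6 = 78.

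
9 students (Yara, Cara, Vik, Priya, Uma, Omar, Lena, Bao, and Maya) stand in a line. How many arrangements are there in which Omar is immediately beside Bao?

Glue Omar and Bao into one block (2 internal orders), leaving 8 units to arrange in a row.
That gives 2 × 8! = 2 × 40320 = 80640.

80640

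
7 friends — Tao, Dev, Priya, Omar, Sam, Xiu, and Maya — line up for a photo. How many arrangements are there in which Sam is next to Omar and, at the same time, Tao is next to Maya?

Treat {Sam,Omar} as one block (2 orders) and {Tao,Maya} as another (2 orders).
That leaves 5 units to arrange: 2 × 2 × 5! = 4 × 120 = 480.

480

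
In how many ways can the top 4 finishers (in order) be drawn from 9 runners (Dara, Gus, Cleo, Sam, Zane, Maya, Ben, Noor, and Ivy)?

There are 9 choices for 1st place, 8 for 2nd, and so on down to 6 for position 4.
That gives 9 × 8 × 7 × 6 = 3024.

3024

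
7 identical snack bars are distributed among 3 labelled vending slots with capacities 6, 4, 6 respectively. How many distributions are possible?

28

Without the upper bounds there are C(9,2) = 36 ways to split 7 among 3 vending slots.
Subtract solutions that violate a single cap (substitute x_i' = x_i − (cap_i+1)): x_1 ≥ 7 gives C(2,2) = 1; x_2 ≥ 5 gives C(4,2) = 6; x_3 ≥ 7 gives C(2,2) = 1. Together 8.
No two caps can be exceeded simultaneously, so the pair terms are all 0.
By inclusion–exclusion the count is 36 − 8 + 0 = 28.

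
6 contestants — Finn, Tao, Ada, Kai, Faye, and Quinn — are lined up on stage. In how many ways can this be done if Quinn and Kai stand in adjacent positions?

Glue Quinn and Kai into one block (2 internal orders), leaving 5 units to arrange in a row.
So the count is 2·(5)! = 240.

240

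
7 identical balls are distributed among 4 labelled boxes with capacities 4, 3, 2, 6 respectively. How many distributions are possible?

55

Ignoring the caps, the number of non-negative solutions to x_1+…+x_4 = 7 is C(10,3) = 120.
Subtract solutions that violate a single cap (substitute x_i' = x_i − (cap_i+1)): x_1 ≥ 5 gives C(5,3) = 10; x_2 ≥ 4 gives C(6,3) = 20; x_3 ≥ 3 gives C(7,3) = 35; x_4 ≥ 7 gives C(3,3) = 1. Together 66.
Add back pairs where two caps are both exceeded: 0 + 0 + 0 + 1 + 0 + 0 = 1.
By inclusion–exclusion the count is 120 − 66 + 1 = 55.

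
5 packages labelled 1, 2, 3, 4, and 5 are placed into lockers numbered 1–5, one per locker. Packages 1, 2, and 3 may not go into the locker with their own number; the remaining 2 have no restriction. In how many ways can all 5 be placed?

Let Aᵢ (for i ∈ {1, 2, 3}) be the placements that put package i in its forbidden locker. Any j of these fix j positions, leaving (5−j)! ways to fill the rest, and there are C(3,j) ways to pick which j.
By inclusion–exclusion, the number of valid placements is Σ_{j=0}^{3} (−1)^j C(3,j)·(5−j)!.
Computing: 120 − 72 + 18 − 2 = 64.

64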